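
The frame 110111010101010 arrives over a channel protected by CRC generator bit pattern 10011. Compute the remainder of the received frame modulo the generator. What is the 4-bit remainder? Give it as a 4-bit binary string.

Modulo-2 division of 110111010101010 by 10011:
  pos 0: 11011 XOR 10011 = 01000
  pos 1: 10001 XOR 10011 = 00010
  pos 4: 10010 XOR 10011 = 00001
  pos 8: 11010 XOR 10011 = 01001
  pos 9: 10011 XOR 10011 = 00000
Remainder = 0000 (zero — the frame passes the CRC check).

0000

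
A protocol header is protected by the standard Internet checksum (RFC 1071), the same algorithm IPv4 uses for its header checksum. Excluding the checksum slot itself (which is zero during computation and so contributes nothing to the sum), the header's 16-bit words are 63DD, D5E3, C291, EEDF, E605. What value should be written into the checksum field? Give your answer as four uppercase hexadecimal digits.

2EC7

One's-complement addition (fold any carry out of bit 15 back into bit 0):
  0x63DD + 0xD5E3 = 0x139C0 → wrap carry → 0x39C1
  0x39C1 + 0xC291 = 0x0FC52
  0xFC52 + 0xEEDF = 0x1EB31 → wrap carry → 0xEB32
  0xEB32 + 0xE605 = 0x1D137 → wrap carry → 0xD138
One's-complement sum = 0xD138.
Checksum = ~0xD138 & 0xFFFF = 0x2EC7.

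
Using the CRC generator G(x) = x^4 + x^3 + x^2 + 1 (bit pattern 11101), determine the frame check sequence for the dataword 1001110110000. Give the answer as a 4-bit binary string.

0110

Append 4 zeros: 10011101100000000. Divide by 11101 (XOR where the leading bit is 1):
  pos 0: 10011 XOR 11101 = 01110
  pos 1: 11101 XOR 11101 = 00000
  pos 7: 11000 XOR 11101 = 00101
  pos 9: 10100 XOR 11101 = 01001
  pos 10: 10010 XOR 11101 = 01111
  pos 11: 11110 XOR 11101 = 00011
Remainder (last 4 bits) = 0110. This is the CRC / FCS.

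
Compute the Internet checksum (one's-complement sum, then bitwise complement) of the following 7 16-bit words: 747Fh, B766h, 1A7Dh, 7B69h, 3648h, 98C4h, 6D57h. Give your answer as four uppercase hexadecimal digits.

01CF

One's-complement addition (fold any carry out of bit 15 back into bit 0):
  0x747F + 0xB766 = 0x12BE5 → wrap carry → 0x2BE6
  0x2BE6 + 0x1A7D = 0x04663
  0x4663 + 0x7B69 = 0x0C1CC
  0xC1CC + 0x3648 = 0x0F814
  0xF814 + 0x98C4 = 0x190D8 → wrap carry → 0x90D9
  0x90D9 + 0x6D57 = 0x0FE30
One's-complement sum = 0xFE30.
Checksum = ~0xFE30 & 0xFFFF = 0x01CF.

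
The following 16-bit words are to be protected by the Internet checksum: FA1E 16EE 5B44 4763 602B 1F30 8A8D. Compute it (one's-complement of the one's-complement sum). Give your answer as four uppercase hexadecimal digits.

One's-complement addition (fold any carry out of bit 15 back into bit 0):
  0xFA1E + 0x16EE = 0x1110C → wrap carry → 0x110D
  0x110D + 0x5B44 = 0x06C51
  0x6C51 + 0x4763 = 0x0B3B4
  0xB3B4 + 0x602B = 0x113DF → wrap carry → 0x13E0
  0x13E0 + 0x1F30 = 0x03310
  0x3310 + 0x8A8D = 0x0BD9D
One's-complement sum = 0xBD9D.
Checksum = ~0xBD9D & 0xFFFF = 0x4262.

4262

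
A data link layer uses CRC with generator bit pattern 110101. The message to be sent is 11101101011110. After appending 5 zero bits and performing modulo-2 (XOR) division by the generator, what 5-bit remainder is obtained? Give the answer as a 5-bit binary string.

Append 5 zeros: 1110110101111000000. Divide by 110101 (XOR where the leading bit is 1):
  pos 0: 111011 XOR 110101 = 001110
  pos 2: 111001 XOR 110101 = 001100
  pos 4: 110001 XOR 110101 = 000100
  pos 7: 100111 XOR 110101 = 010010
  pos 8: 100100 XOR 110101 = 010001
  pos 9: 100010 XOR 110101 = 010111
  pos 10: 101110 XOR 110101 = 011011
  pos 11: 110110 XOR 110101 = 000011
Remainder (last 5 bits) = 01100. This is the CRC / FCS.

01100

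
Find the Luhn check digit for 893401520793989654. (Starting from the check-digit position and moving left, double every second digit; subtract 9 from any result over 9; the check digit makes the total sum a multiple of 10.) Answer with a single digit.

0

Partial digits right→left: 4 5 6 9 8 9 3 9 7 0 2 5 1 0 4 3 9 8
Double every second digit counting from the check-digit position (so the 1st, 3rd, 5th, ... of the partial from the right).
  doubled (with −9 where >9): 8 3 7 6 5 4 2 8 9 → sum 52
  kept as-is: 5 9 9 9 0 5 0 3 8 → sum 48
Total = 52 + 48 = 100.
Check digit = (10 − (100 mod 10)) mod 10 = 0.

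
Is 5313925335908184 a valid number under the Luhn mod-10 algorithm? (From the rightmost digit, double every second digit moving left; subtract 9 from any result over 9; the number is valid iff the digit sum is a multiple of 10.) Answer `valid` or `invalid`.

From the right, keep odd positions and double even positions (subtract 9 from any doubled value over 9):
  doubled (positions 2,4,...): 7 7 9 6 1 9 2 1 → sum 42
  kept (positions 1,3,...): 4 1 0 5 3 2 3 3 → sum 21
Total = 63.
63 mod 10 = 3, so the number is invalid.

invalid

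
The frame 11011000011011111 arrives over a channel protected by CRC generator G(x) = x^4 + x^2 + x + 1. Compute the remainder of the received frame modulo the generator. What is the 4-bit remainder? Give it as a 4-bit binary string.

0001

Modulo-2 division of 11011000011011111 by 10111:
  pos 0: 11011 XOR 10111 = 01100
  pos 1: 11000 XOR 10111 = 01111
  pos 2: 11110 XOR 10111 = 01001
  pos 3: 10010 XOR 10111 = 00101
  pos 5: 10101 XOR 10111 = 00010
  pos 8: 10101 XOR 10111 = 00010
  pos 11: 10111 XOR 10111 = 00000
Remainder = 0001 (nonzero — an error is detected).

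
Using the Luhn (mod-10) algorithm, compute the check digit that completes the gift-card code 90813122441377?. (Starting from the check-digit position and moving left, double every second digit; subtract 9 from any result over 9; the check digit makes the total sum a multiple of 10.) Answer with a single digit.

9

Partial digits right→left: 7 7 3 1 4 4 2 2 1 3 1 8 0 9
Double every second digit counting from the check-digit position (so the 1st, 3rd, 5th, ... of the partial from the right).
  doubled (with −9 where >9): 5 6 8 4 2 2 0 → sum 27
  kept as-is: 7 1 4 2 3 8 9 → sum 34
Total = 27 + 34 = 61.
Check digit = (10 − (61 mod 10)) mod 10 = 9.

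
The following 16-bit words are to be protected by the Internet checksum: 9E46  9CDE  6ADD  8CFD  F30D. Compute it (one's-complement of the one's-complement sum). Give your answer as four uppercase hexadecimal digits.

One's-complement addition (fold any carry out of bit 15 back into bit 0):
  0x9E46 + 0x9CDE = 0x13B24 → wrap carry → 0x3B25
  0x3B25 + 0x6ADD = 0x0A602
  0xA602 + 0x8CFD = 0x132FF → wrap carry → 0x3300
  0x3300 + 0xF30D = 0x1260D → wrap carry → 0x260E
One's-complement sum = 0x260E.
Checksum = ~0x260E & 0xFFFF = 0xD9F1.

D9F1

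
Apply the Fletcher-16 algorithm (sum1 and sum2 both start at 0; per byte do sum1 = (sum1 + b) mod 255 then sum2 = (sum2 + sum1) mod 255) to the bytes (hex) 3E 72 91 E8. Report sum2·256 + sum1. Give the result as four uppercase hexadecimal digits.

5C2B

Running sums (mod 255):
  after byte 0 (3E): sum1=62, sum2=62
  after byte 1 (72): sum1=176, sum2=238
  after byte 2 (91): sum1=66, sum2=49
  after byte 3 (E8): sum1=43, sum2=92
Checksum = sum2·256 + sum1 = 92·256 + 43 = 23595 = 0x5C2B.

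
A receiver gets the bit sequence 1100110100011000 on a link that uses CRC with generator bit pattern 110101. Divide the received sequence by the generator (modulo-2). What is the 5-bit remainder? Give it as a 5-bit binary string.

Modulo-2 division of 1100110100011000 by 110101:
  pos 0: 110011 XOR 110101 = 000110
  pos 3: 110010 XOR 110101 = 000111
  pos 6: 111001 XOR 110101 = 001100
  pos 8: 110010 XOR 110101 = 000111
Remainder = 11100 (nonzero — an error is detected).

11100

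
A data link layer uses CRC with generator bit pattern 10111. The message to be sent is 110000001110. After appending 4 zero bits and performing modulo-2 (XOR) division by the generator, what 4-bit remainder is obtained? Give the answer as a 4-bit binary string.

Append 4 zeros: 1100000011100000. Divide by 10111 (XOR where the leading bit is 1):
  pos 0: 11000 XOR 10111 = 01111
  pos 1: 11110 XOR 10111 = 01001
  pos 2: 10010 XOR 10111 = 00101
  pos 4: 10101 XOR 10111 = 00010
  pos 7: 10110 XOR 10111 = 00001
  pos 11: 10000 XOR 10111 = 00111
Remainder (last 4 bits) = 0111. This is the CRC / FCS.

0111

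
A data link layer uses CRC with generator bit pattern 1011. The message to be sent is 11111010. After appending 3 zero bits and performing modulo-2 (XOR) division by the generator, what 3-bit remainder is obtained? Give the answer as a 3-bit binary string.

Append 3 zeros: 11111010000. Divide by 1011 (XOR where the leading bit is 1):
  pos 0: 1111 XOR 1011 = 0100
  pos 1: 1001 XOR 1011 = 0010
  pos 3: 1001 XOR 1011 = 0010
  pos 5: 1000 XOR 1011 = 0011
  pos 7: 1100 XOR 1011 = 0111
Remainder (last 3 bits) = 111. This is the CRC / FCS.

111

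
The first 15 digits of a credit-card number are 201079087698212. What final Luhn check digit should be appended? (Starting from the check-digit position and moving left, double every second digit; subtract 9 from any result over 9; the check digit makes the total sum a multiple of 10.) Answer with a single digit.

Partial digits right→left: 2 1 2 8 9 6 7 8 0 9 7 0 1 0 2
Double every second digit counting from the check-digit position (so the 1st, 3rd, 5th, ... of the partial from the right).
  doubled (with −9 where >9): 4 4 9 5 0 5 2 4 → sum 33
  kept as-is: 1 8 6 8 9 0 0 → sum 32
Total = 33 + 32 = 65.
Check digit = (10 − (65 mod 10)) mod 10 = 5.

5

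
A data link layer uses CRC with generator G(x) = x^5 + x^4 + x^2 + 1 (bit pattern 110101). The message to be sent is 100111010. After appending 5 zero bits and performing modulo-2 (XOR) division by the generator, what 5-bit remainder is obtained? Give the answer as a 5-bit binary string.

11010

Append 5 zeros: 10011101000000. Divide by 110101 (XOR where the leading bit is 1):
  pos 0: 100111 XOR 110101 = 010010
  pos 1: 100100 XOR 110101 = 010001
  pos 2: 100011 XOR 110101 = 010110
  pos 3: 101100 XOR 110101 = 011001
  pos 4: 110010 XOR 110101 = 000111
  pos 7: 111000 XOR 110101 = 001101
Remainder (last 5 bits) = 11010. This is the CRC / FCS.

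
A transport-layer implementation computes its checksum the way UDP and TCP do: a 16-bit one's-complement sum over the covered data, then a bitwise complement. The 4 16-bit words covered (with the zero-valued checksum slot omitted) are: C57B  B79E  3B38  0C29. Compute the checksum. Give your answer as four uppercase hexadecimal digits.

3B84

One's-complement addition (fold any carry out of bit 15 back into bit 0):
  0xC57B + 0xB79E = 0x17D19 → wrap carry → 0x7D1A
  0x7D1A + 0x3B38 = 0x0B852
  0xB852 + 0x0C29 = 0x0C47B
One's-complement sum = 0xC47B.
Checksum = ~0xC47B & 0xFFFF = 0x3B84.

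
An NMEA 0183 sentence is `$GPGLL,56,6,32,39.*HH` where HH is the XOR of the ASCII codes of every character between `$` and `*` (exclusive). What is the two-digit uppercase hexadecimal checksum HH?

XOR the ASCII codes of the payload characters:
  'G' = 0x47 → acc = 0x47
  'P' = 0x50 → acc = 0x17
  'G' = 0x47 → acc = 0x50
  'L' = 0x4C → acc = 0x1C
  'L' = 0x4C → acc = 0x50
  ',' = 0x2C → acc = 0x7C
  '5' = 0x35 → acc = 0x49
  '6' = 0x36 → acc = 0x7F
  ',' = 0x2C → acc = 0x53
  '6' = 0x36 → acc = 0x65
  ',' = 0x2C → acc = 0x49
  '3' = 0x33 → acc = 0x7A
  '2' = 0x32 → acc = 0x48
  ',' = 0x2C → acc = 0x64
  '3' = 0x33 → acc = 0x57
  '9' = 0x39 → acc = 0x6E
  '.' = 0x2E → acc = 0x40
Checksum = 0x40.

40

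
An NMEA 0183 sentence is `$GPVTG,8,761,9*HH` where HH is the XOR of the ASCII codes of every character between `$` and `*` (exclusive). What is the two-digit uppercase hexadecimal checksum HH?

4F

XOR the ASCII codes of the payload characters:
  'G' = 0x47 → acc = 0x47
  'P' = 0x50 → acc = 0x17
  'V' = 0x56 → acc = 0x41
  'T' = 0x54 → acc = 0x15
  'G' = 0x47 → acc = 0x52
  ',' = 0x2C → acc = 0x7E
  '8' = 0x38 → acc = 0x46
  ',' = 0x2C → acc = 0x6A
  '7' = 0x37 → acc = 0x5D
  '6' = 0x36 → acc = 0x6B
  '1' = 0x31 → acc = 0x5A
  ',' = 0x2C → acc = 0x76
  '9' = 0x39 → acc = 0x4F
Checksum = 0x4F.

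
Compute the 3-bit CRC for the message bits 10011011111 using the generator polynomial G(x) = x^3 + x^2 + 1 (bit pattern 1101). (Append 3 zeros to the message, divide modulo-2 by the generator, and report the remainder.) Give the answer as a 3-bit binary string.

001

Append 3 zeros: 10011011111000. Divide by 1101 (XOR where the leading bit is 1):
  pos 0: 1001 XOR 1101 = 0100
  pos 1: 1001 XOR 1101 = 0100
  pos 2: 1000 XOR 1101 = 0101
  pos 3: 1011 XOR 1101 = 0110
  pos 4: 1101 XOR 1101 = 0000
  pos 8: 1110 XOR 1101 = 0011
  pos 10: 1100 XOR 1101 = 0001
Remainder (last 3 bits) = 001. This is the CRC / FCS.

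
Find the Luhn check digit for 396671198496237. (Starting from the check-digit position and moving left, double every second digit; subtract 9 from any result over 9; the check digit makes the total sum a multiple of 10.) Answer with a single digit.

1

Partial digits right→left: 7 3 2 6 9 4 8 9 1 1 7 6 6 9 3
Double every second digit counting from the check-digit position (so the 1st, 3rd, 5th, ... of the partial from the right).
  doubled (with −9 where >9): 5 4 9 7 2 5 3 6 → sum 41
  kept as-is: 3 6 4 9 1 6 9 → sum 38
Total = 41 + 38 = 79.
Check digit = (10 − (79 mod 10)) mod 10 = 1.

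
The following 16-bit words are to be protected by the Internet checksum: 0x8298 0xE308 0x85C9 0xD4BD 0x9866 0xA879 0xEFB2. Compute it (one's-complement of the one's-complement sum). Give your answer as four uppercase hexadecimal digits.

One's-complement addition (fold any carry out of bit 15 back into bit 0):
  0x8298 + 0xE308 = 0x165A0 → wrap carry → 0x65A1
  0x65A1 + 0x85C9 = 0x0EB6A
  0xEB6A + 0xD4BD = 0x1C027 → wrap carry → 0xC028
  0xC028 + 0x9866 = 0x1588E → wrap carry → 0x588F
  0x588F + 0xA879 = 0x10108 → wrap carry → 0x0109
  0x0109 + 0xEFB2 = 0x0F0BB
One's-complement sum = 0xF0BB.
Checksum = ~0xF0BB & 0xFFFF = 0x0F44.

0F44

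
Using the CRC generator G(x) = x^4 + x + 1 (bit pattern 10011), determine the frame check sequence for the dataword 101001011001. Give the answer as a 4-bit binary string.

0110

Append 4 zeros: 1010010110010000. Divide by 10011 (XOR where the leading bit is 1):
  pos 0: 10100 XOR 10011 = 00111
  pos 2: 11110 XOR 10011 = 01101
  pos 3: 11011 XOR 10011 = 01000
  pos 4: 10001 XOR 10011 = 00010
  pos 7: 10001 XOR 10011 = 00010
  pos 10: 10000 XOR 10011 = 00011
Remainder (last 4 bits) = 0110. This is the CRC / FCS.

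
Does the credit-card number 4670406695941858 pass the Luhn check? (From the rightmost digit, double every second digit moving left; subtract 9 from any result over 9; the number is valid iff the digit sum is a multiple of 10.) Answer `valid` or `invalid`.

invalid

From the right, keep odd positions and double even positions (subtract 9 from any doubled value over 9):
  doubled (positions 2,4,...): 1 2 9 9 3 8 5 8 → sum 45
  kept (positions 1,3,...): 8 8 4 5 6 0 0 6 → sum 37
Total = 82.
82 mod 10 = 2, so the number is invalid.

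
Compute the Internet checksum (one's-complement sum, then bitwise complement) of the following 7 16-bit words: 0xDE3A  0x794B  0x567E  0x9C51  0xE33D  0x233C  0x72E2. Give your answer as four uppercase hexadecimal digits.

One's-complement addition (fold any carry out of bit 15 back into bit 0):
  0xDE3A + 0x794B = 0x15785 → wrap carry → 0x5786
  0x5786 + 0x567E = 0x0AE04
  0xAE04 + 0x9C51 = 0x14A55 → wrap carry → 0x4A56
  0x4A56 + 0xE33D = 0x12D93 → wrap carry → 0x2D94
  0x2D94 + 0x233C = 0x050D0
  0x50D0 + 0x72E2 = 0x0C3B2
One's-complement sum = 0xC3B2.
Checksum = ~0xC3B2 & 0xFFFF = 0x3C4D.

3C4D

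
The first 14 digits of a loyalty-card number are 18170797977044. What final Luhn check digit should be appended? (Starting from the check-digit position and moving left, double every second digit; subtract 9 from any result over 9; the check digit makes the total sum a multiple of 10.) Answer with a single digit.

Partial digits right→left: 4 4 0 7 7 9 7 9 7 0 7 1 8 1
Double every second digit counting from the check-digit position (so the 1st, 3rd, 5th, ... of the partial from the right).
  doubled (with −9 where >9): 8 0 5 5 5 5 7 → sum 35
  kept as-is: 4 7 9 9 0 1 1 → sum 31
Total = 35 + 31 = 66.
Check digit = (10 − (66 mod 10)) mod 10 = 4.

4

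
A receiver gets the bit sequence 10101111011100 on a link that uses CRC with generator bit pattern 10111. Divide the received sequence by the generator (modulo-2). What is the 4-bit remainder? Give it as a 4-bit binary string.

1011

Modulo-2 division of 10101111011100 by 10111:
  pos 0: 10101 XOR 10111 = 00010
  pos 3: 10111 XOR 10111 = 00000
  pos 9: 11100 XOR 10111 = 01011
Remainder = 1011 (nonzero — an error is detected).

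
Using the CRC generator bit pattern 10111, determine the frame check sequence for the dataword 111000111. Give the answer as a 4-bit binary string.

Append 4 zeros: 1110001110000. Divide by 10111 (XOR where the leading bit is 1):
  pos 0: 11100 XOR 10111 = 01011
  pos 1: 10110 XOR 10111 = 00001
  pos 5: 11110 XOR 10111 = 01001
  pos 6: 10010 XOR 10111 = 00101
  pos 8: 10100 XOR 10111 = 00011
Remainder (last 4 bits) = 0011. This is the CRC / FCS.

0011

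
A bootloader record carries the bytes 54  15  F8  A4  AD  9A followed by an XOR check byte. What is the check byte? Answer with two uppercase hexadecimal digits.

XOR the bytes together:
  start with 0x54
  0x54 ⊕ 0x15 = 0x41
  0x41 ⊕ 0xF8 = 0xB9
  0xB9 ⊕ 0xA4 = 0x1D
  0x1D ⊕ 0xAD = 0xB0
  0xB0 ⊕ 0x9A = 0x2A

2A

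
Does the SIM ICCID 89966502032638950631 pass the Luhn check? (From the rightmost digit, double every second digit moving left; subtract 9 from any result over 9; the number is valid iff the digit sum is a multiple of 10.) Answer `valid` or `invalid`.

invalid

From the right, keep odd positions and double even positions (subtract 9 from any doubled value over 9):
  doubled (positions 2,4,...): 6 0 9 6 4 0 0 3 9 7 → sum 44
  kept (positions 1,3,...): 1 6 5 8 6 3 2 5 6 9 → sum 51
Total = 95.
95 mod 10 = 5, so the number is invalid.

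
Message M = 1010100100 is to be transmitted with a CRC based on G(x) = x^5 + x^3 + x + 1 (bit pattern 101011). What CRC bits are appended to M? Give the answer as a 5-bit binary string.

Append 5 zeros: 101010010000000. Divide by 101011 (XOR where the leading bit is 1):
  pos 0: 101010 XOR 101011 = 000001
  pos 5: 101000 XOR 101011 = 000011
  pos 9: 110000 XOR 101011 = 011011
Remainder (last 5 bits) = 11011. This is the CRC / FCS.

11011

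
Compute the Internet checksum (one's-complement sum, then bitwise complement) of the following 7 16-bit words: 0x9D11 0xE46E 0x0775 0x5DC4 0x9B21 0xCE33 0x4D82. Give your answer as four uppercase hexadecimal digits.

One's-complement addition (fold any carry out of bit 15 back into bit 0):
  0x9D11 + 0xE46E = 0x1817F → wrap carry → 0x8180
  0x8180 + 0x0775 = 0x088F5
  0x88F5 + 0x5DC4 = 0x0E6B9
  0xE6B9 + 0x9B21 = 0x181DA → wrap carry → 0x81DB
  0x81DB + 0xCE33 = 0x1500E → wrap carry → 0x500F
  0x500F + 0x4D82 = 0x09D91
One's-complement sum = 0x9D91.
Checksum = ~0x9D91 & 0xFFFF = 0x626E.

626E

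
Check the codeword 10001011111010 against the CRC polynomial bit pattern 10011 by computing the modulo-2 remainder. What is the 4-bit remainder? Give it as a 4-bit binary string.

Modulo-2 division of 10001011111010 by 10011:
  pos 0: 10001 XOR 10011 = 00010
  pos 3: 10011 XOR 10011 = 00000
  pos 8: 11101 XOR 10011 = 01110
  pos 9: 11100 XOR 10011 = 01111
Remainder = 1111 (nonzero — an error is detected).

1111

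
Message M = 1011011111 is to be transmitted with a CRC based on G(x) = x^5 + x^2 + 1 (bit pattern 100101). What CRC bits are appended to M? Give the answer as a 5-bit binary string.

Append 5 zeros: 101101111100000. Divide by 100101 (XOR where the leading bit is 1):
  pos 0: 101101 XOR 100101 = 001000
  pos 2: 100011 XOR 100101 = 000110
  pos 5: 110110 XOR 100101 = 010011
  pos 6: 100110 XOR 100101 = 000011
Remainder (last 5 bits) = 11000. This is the CRC / FCS.

11000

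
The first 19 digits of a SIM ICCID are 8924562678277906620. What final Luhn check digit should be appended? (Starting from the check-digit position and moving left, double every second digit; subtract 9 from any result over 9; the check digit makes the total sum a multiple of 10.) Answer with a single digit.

Partial digits right→left: 0 2 6 6 0 9 7 7 2 8 7 6 2 6 5 4 2 9 8
Double every second digit counting from the check-digit position (so the 1st, 3rd, 5th, ... of the partial from the right).
  doubled (with −9 where >9): 0 3 0 5 4 5 4 1 4 7 → sum 33
  kept as-is: 2 6 9 7 8 6 6 4 9 → sum 57
Total = 33 + 57 = 90.
Check digit = (10 − (90 mod 10)) mod 10 = 0.

0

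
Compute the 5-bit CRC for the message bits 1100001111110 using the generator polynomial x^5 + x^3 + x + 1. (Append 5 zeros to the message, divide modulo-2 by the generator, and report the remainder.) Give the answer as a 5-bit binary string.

11011

Append 5 zeros: 110000111111000000. Divide by 101011 (XOR where the leading bit is 1):
  pos 0: 110000 XOR 101011 = 011011
  pos 1: 110111 XOR 101011 = 011100
  pos 2: 111001 XOR 101011 = 010010
  pos 3: 100101 XOR 101011 = 001110
  pos 5: 111011 XOR 101011 = 010000
  pos 6: 100001 XOR 101011 = 001010
  pos 8: 101000 XOR 101011 = 000011
  pos 12: 110000 XOR 101011 = 011011
Remainder (last 5 bits) = 11011. This is the CRC / FCS.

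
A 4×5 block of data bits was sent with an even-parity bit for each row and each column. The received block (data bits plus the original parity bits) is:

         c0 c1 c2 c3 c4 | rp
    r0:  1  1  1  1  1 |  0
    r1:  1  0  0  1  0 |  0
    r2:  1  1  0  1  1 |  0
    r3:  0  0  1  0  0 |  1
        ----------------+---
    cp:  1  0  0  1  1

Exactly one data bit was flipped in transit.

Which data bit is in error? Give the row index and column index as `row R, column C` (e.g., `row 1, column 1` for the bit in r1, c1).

row 0, column 4

Recompute each row's even parity and compare to rp:
  r0: data parity 1, sent rp 0 → mismatch
  r1: data parity 0, sent rp 0 → ok
  r2: data parity 0, sent rp 0 → ok
  r3: data parity 1, sent rp 1 → ok
Recompute each column's even parity and compare to cp:
  c0: data parity 1, sent cp 1 → ok
  c1: data parity 0, sent cp 0 → ok
  c2: data parity 0, sent cp 0 → ok
  c3: data parity 1, sent cp 1 → ok
  c4: data parity 0, sent cp 1 → mismatch
Exactly one row (r0) and one column (c4) fail → the flipped bit is at their intersection.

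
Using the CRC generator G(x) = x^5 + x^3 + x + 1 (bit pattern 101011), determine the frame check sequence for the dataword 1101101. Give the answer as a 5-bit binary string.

11100

Append 5 zeros: 110110100000. Divide by 101011 (XOR where the leading bit is 1):
  pos 0: 110110 XOR 101011 = 011101
  pos 1: 111011 XOR 101011 = 010000
  pos 2: 100000 XOR 101011 = 001011
  pos 4: 101100 XOR 101011 = 000111
Remainder (last 5 bits) = 11100. This is the CRC / FCS.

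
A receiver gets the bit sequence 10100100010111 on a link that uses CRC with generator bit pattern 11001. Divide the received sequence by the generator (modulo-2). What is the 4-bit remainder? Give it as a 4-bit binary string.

1011

Modulo-2 division of 10100100010111 by 11001:
  pos 0: 10100 XOR 11001 = 01101
  pos 1: 11011 XOR 11001 = 00010
  pos 4: 10000 XOR 11001 = 01001
  pos 5: 10011 XOR 11001 = 01010
  pos 6: 10100 XOR 11001 = 01101
  pos 7: 11011 XOR 11001 = 00010
Remainder = 1011 (nonzero — an error is detected).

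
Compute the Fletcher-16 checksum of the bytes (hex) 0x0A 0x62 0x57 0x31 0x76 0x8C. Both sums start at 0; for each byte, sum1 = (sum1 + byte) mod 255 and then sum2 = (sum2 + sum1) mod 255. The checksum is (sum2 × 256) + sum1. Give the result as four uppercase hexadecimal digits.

Running sums (mod 255):
  after byte 0 (0x0A): sum1=10, sum2=10
  after byte 1 (0x62): sum1=108, sum2=118
  after byte 2 (0x57): sum1=195, sum2=58
  after byte 3 (0x31): sum1=244, sum2=47
  after byte 4 (0x76): sum1=107, sum2=154
  after byte 5 (0x8C): sum1=247, sum2=146
Checksum = sum2·256 + sum1 = 146·256 + 247 = 37623 = 0x92F7.

92F7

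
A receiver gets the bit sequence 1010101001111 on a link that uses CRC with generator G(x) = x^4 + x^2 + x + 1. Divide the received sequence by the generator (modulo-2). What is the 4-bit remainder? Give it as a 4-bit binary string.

0000

Modulo-2 division of 1010101001111 by 10111:
  pos 0: 10101 XOR 10111 = 00010
  pos 3: 10010 XOR 10111 = 00101
  pos 5: 10101 XOR 10111 = 00010
  pos 8: 10111 XOR 10111 = 00000
Remainder = 0000 (zero — the frame passes the CRC check).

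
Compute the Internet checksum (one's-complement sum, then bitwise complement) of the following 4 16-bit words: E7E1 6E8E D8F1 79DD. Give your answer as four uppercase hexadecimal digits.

One's-complement addition (fold any carry out of bit 15 back into bit 0):
  0xE7E1 + 0x6E8E = 0x1566F → wrap carry → 0x5670
  0x5670 + 0xD8F1 = 0x12F61 → wrap carry → 0x2F62
  0x2F62 + 0x79DD = 0x0A93F
One's-complement sum = 0xA93F.
Checksum = ~0xA93F & 0xFFFF = 0x56C0.

56C0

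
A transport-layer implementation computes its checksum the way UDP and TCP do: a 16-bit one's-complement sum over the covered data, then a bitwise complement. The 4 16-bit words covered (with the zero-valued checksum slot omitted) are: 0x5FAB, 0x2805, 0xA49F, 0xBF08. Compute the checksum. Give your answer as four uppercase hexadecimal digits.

14A7

One's-complement addition (fold any carry out of bit 15 back into bit 0):
  0x5FAB + 0x2805 = 0x087B0
  0x87B0 + 0xA49F = 0x12C4F → wrap carry → 0x2C50
  0x2C50 + 0xBF08 = 0x0EB58
One's-complement sum = 0xEB58.
Checksum = ~0xEB58 & 0xFFFF = 0x14A7.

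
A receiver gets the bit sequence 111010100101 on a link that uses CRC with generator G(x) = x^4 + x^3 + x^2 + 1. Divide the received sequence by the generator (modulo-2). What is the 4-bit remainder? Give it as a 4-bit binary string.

Modulo-2 division of 111010100101 by 11101:
  pos 0: 11101 XOR 11101 = 00000
  pos 6: 10010 XOR 11101 = 01111
  pos 7: 11111 XOR 11101 = 00010
Remainder = 0010 (nonzero — an error is detected).

0010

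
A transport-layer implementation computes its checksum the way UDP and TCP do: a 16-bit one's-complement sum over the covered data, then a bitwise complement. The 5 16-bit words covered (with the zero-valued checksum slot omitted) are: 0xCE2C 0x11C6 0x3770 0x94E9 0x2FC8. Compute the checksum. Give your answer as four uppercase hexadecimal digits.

One's-complement addition (fold any carry out of bit 15 back into bit 0):
  0xCE2C + 0x11C6 = 0x0DFF2
  0xDFF2 + 0x3770 = 0x11762 → wrap carry → 0x1763
  0x1763 + 0x94E9 = 0x0AC4C
  0xAC4C + 0x2FC8 = 0x0DC14
One's-complement sum = 0xDC14.
Checksum = ~0xDC14 & 0xFFFF = 0x23EB.

23EB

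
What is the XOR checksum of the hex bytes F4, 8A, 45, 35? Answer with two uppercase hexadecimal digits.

0E

XOR the bytes together:
  start with 0xF4
  0xF4 ⊕ 0x8A = 0x7E
  0x7E ⊕ 0x45 = 0x3B
  0x3B ⊕ 0x35 = 0x0E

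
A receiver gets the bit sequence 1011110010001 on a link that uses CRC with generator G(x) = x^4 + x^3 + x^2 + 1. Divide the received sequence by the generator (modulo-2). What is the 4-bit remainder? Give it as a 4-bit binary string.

Modulo-2 division of 1011110010001 by 11101:
  pos 0: 10111 XOR 11101 = 01010
  pos 1: 10101 XOR 11101 = 01000
  pos 2: 10000 XOR 11101 = 01101
  pos 3: 11010 XOR 11101 = 00111
  pos 5: 11110 XOR 11101 = 00011
  pos 8: 11001 XOR 11101 = 00100
Remainder = 0100 (nonzero — an error is detected).

0100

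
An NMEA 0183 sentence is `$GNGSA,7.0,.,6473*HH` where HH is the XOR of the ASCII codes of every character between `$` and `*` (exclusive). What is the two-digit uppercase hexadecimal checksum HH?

71

XOR the ASCII codes of the payload characters:
  'G' = 0x47 → acc = 0x47
  'N' = 0x4E → acc = 0x09
  'G' = 0x47 → acc = 0x4E
  'S' = 0x53 → acc = 0x1D
  'A' = 0x41 → acc = 0x5C
  ',' = 0x2C → acc = 0x70
  '7' = 0x37 → acc = 0x47
  '.' = 0x2E → acc = 0x69
  '0' = 0x30 → acc = 0x59
  ',' = 0x2C → acc = 0x75
  '.' = 0x2E → acc = 0x5B
  ',' = 0x2C → acc = 0x77
  '6' = 0x36 → acc = 0x41
  '4' = 0x34 → acc = 0x75
  '7' = 0x37 → acc = 0x42
  '3' = 0x33 → acc = 0x71
Checksum = 0x71.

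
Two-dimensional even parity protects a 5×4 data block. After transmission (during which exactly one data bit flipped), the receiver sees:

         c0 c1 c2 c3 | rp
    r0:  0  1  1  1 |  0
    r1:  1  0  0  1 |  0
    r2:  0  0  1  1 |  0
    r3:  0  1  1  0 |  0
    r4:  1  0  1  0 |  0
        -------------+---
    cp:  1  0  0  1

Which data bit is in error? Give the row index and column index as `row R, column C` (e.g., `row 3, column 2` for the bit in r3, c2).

row 0, column 0

Recompute each row's even parity and compare to rp:
  r0: data parity 1, sent rp 0 → mismatch
  r1: data parity 0, sent rp 0 → ok
  r2: data parity 0, sent rp 0 → ok
  r3: data parity 0, sent rp 0 → ok
  r4: data parity 0, sent rp 0 → ok
Recompute each column's even parity and compare to cp:
  c0: data parity 0, sent cp 1 → mismatch
  c1: data parity 0, sent cp 0 → ok
  c2: data parity 0, sent cp 0 → ok
  c3: data parity 1, sent cp 1 → ok
Exactly one row (r0) and one column (c0) fail → the flipped bit is at their intersection.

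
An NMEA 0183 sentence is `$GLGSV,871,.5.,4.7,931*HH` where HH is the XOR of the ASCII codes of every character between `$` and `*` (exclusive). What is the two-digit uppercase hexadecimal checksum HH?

XOR the ASCII codes of the payload characters:
  'G' = 0x47 → acc = 0x47
  'L' = 0x4C → acc = 0x0B
  'G' = 0x47 → acc = 0x4C
  'S' = 0x53 → acc = 0x1F
  'V' = 0x56 → acc = 0x49
  ',' = 0x2C → acc = 0x65
  '8' = 0x38 → acc = 0x5D
  '7' = 0x37 → acc = 0x6A
  '1' = 0x31 → acc = 0x5B
  ',' = 0x2C → acc = 0x77
  '.' = 0x2E → acc = 0x59
  '5' = 0x35 → acc = 0x6C
  '.' = 0x2E → acc = 0x42
  ',' = 0x2C → acc = 0x6E
  '4' = 0x34 → acc = 0x5A
  '.' = 0x2E → acc = 0x74
  '7' = 0x37 → acc = 0x43
  ',' = 0x2C → acc = 0x6F
  '9' = 0x39 → acc = 0x56
  '3' = 0x33 → acc = 0x65
  '1' = 0x31 → acc = 0x54
Checksum = 0x54.

54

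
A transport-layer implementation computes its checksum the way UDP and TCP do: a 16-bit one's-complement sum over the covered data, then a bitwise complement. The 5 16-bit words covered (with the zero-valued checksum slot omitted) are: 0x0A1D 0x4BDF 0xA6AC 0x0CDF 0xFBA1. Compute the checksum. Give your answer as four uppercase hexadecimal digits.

One's-complement addition (fold any carry out of bit 15 back into bit 0):
  0x0A1D + 0x4BDF = 0x055FC
  0x55FC + 0xA6AC = 0x0FCA8
  0xFCA8 + 0x0CDF = 0x10987 → wrap carry → 0x0988
  0x0988 + 0xFBA1 = 0x10529 → wrap carry → 0x052A
One's-complement sum = 0x052A.
Checksum = ~0x052A & 0xFFFF = 0xFAD5.

FAD5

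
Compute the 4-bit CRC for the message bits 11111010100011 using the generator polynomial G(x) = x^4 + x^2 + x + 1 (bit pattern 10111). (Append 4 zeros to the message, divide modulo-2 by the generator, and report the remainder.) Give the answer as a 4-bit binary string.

1110

Append 4 zeros: 111110101000110000. Divide by 10111 (XOR where the leading bit is 1):
  pos 0: 11111 XOR 10111 = 01000
  pos 1: 10000 XOR 10111 = 00111
  pos 3: 11110 XOR 10111 = 01001
  pos 4: 10011 XOR 10111 = 00100
  pos 6: 10000 XOR 10111 = 00111
  pos 8: 11101 XOR 10111 = 01010
  pos 9: 10101 XOR 10111 = 00010
  pos 12: 10000 XOR 10111 = 00111
Remainder (last 4 bits) = 1110. This is the CRC / FCS.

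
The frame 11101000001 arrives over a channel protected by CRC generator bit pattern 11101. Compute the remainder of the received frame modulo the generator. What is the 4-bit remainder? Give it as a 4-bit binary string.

Modulo-2 division of 11101000001 by 11101:
  pos 0: 11101 XOR 11101 = 00000
Remainder = 0001 (nonzero — an error is detected).

0001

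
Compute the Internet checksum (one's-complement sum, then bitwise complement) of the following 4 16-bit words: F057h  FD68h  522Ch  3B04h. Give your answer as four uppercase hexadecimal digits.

850E

One's-complement addition (fold any carry out of bit 15 back into bit 0):
  0xF057 + 0xFD68 = 0x1EDBF → wrap carry → 0xEDC0
  0xEDC0 + 0x522C = 0x13FEC → wrap carry → 0x3FED
  0x3FED + 0x3B04 = 0x07AF1
One's-complement sum = 0x7AF1.
Checksum = ~0x7AF1 & 0xFFFF = 0x850E.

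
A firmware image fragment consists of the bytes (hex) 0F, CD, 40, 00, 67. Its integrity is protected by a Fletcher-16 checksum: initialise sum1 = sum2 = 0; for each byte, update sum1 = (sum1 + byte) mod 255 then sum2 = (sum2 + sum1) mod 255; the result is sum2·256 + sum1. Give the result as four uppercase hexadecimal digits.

AA84

Running sums (mod 255):
  after byte 0 (0F): sum1=15, sum2=15
  after byte 1 (CD): sum1=220, sum2=235
  after byte 2 (40): sum1=29, sum2=9
  after byte 3 (00): sum1=29, sum2=38
  after byte 4 (67): sum1=132, sum2=170
Checksum = sum2·256 + sum1 = 170·256 + 132 = 43652 = 0xAA84.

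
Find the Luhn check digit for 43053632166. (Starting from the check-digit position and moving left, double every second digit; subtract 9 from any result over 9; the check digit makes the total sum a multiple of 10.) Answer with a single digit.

3

Partial digits right→left: 6 6 1 2 3 6 3 5 0 3 4
Double every second digit counting from the check-digit position (so the 1st, 3rd, 5th, ... of the partial from the right).
  doubled (with −9 where >9): 3 2 6 6 0 8 → sum 25
  kept as-is: 6 2 6 5 3 → sum 22
Total = 25 + 22 = 47.
Check digit = (10 − (47 mod 10)) mod 10 = 3.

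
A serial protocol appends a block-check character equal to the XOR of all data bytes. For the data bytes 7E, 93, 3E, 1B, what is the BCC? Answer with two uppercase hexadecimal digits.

C8

XOR the bytes together:
  start with 0x7E
  0x7E ⊕ 0x93 = 0xED
  0xED ⊕ 0x3E = 0xD3
  0xD3 ⊕ 0x1B = 0xC8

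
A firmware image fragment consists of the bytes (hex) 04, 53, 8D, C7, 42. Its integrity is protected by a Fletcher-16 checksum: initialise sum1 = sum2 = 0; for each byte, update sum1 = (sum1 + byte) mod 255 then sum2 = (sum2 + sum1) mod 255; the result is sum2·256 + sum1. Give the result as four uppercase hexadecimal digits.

DBEE

Running sums (mod 255):
  after byte 0 (04): sum1=4, sum2=4
  after byte 1 (53): sum1=87, sum2=91
  after byte 2 (8D): sum1=228, sum2=64
  after byte 3 (C7): sum1=172, sum2=236
  after byte 4 (42): sum1=238, sum2=219
Checksum = sum2·256 + sum1 = 219·256 + 238 = 56302 = 0xDBEE.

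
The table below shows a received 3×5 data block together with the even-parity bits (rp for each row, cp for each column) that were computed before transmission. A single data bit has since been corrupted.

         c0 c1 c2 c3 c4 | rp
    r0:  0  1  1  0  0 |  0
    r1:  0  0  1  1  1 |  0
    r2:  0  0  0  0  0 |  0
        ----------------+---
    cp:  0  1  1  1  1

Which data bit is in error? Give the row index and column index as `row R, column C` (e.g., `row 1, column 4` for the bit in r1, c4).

Recompute each row's even parity and compare to rp:
  r0: data parity 0, sent rp 0 → ok
  r1: data parity 1, sent rp 0 → mismatch
  r2: data parity 0, sent rp 0 → ok
Recompute each column's even parity and compare to cp:
  c0: data parity 0, sent cp 0 → ok
  c1: data parity 1, sent cp 1 → ok
  c2: data parity 0, sent cp 1 → mismatch
  c3: data parity 1, sent cp 1 → ok
  c4: data parity 1, sent cp 1 → ok
Exactly one row (r1) and one column (c2) fail → the flipped bit is at their intersection.

row 1, column 2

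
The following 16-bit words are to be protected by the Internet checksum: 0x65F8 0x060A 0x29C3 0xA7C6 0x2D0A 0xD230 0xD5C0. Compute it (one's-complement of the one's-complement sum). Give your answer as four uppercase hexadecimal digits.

One's-complement addition (fold any carry out of bit 15 back into bit 0):
  0x65F8 + 0x060A = 0x06C02
  0x6C02 + 0x29C3 = 0x095C5
  0x95C5 + 0xA7C6 = 0x13D8B → wrap carry → 0x3D8C
  0x3D8C + 0x2D0A = 0x06A96
  0x6A96 + 0xD230 = 0x13CC6 → wrap carry → 0x3CC7
  0x3CC7 + 0xD5C0 = 0x11287 → wrap carry → 0x1288
One's-complement sum = 0x1288.
Checksum = ~0x1288 & 0xFFFF = 0xED77.

ED77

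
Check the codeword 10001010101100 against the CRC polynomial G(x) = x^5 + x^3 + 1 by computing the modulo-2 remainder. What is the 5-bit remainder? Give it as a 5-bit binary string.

00000

Modulo-2 division of 10001010101100 by 101001:
  pos 0: 100010 XOR 101001 = 001011
  pos 2: 101110 XOR 101001 = 000111
  pos 5: 111101 XOR 101001 = 010100
  pos 6: 101001 XOR 101001 = 000000
Remainder = 00000 (zero — the frame passes the CRC check).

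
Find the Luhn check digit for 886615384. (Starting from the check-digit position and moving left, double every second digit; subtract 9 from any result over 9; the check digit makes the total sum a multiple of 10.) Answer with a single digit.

Partial digits right→left: 4 8 3 5 1 6 6 8 8
Double every second digit counting from the check-digit position (so the 1st, 3rd, 5th, ... of the partial from the right).
  doubled (with −9 where >9): 8 6 2 3 7 → sum 26
  kept as-is: 8 5 6 8 → sum 27
Total = 26 + 27 = 53.
Check digit = (10 − (53 mod 10)) mod 10 = 7.

7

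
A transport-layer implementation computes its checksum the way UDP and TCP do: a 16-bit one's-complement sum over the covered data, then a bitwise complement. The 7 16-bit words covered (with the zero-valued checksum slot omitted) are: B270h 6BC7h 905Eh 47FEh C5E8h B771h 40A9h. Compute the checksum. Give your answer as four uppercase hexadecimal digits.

One's-complement addition (fold any carry out of bit 15 back into bit 0):
  0xB270 + 0x6BC7 = 0x11E37 → wrap carry → 0x1E38
  0x1E38 + 0x905E = 0x0AE96
  0xAE96 + 0x47FE = 0x0F694
  0xF694 + 0xC5E8 = 0x1BC7C → wrap carry → 0xBC7D
  0xBC7D + 0xB771 = 0x173EE → wrap carry → 0x73EF
  0x73EF + 0x40A9 = 0x0B498
One's-complement sum = 0xB498.
Checksum = ~0xB498 & 0xFFFF = 0x4B67.

4B67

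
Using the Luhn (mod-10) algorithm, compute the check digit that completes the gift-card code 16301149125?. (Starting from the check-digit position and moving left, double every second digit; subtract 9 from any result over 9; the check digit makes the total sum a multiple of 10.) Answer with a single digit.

Partial digits right→left: 5 2 1 9 4 1 1 0 3 6 1
Double every second digit counting from the check-digit position (so the 1st, 3rd, 5th, ... of the partial from the right).
  doubled (with −9 where >9): 1 2 8 2 6 2 → sum 21
  kept as-is: 2 9 1 0 6 → sum 18
Total = 21 + 18 = 39.
Check digit = (10 − (39 mod 10)) mod 10 = 1.

1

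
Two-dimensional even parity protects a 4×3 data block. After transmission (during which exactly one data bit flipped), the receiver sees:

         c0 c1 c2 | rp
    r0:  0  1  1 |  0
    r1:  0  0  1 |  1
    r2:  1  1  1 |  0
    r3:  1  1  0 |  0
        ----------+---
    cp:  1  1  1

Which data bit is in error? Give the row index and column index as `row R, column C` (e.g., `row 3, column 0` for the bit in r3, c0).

Recompute each row's even parity and compare to rp:
  r0: data parity 0, sent rp 0 → ok
  r1: data parity 1, sent rp 1 → ok
  r2: data parity 1, sent rp 0 → mismatch
  r3: data parity 0, sent rp 0 → ok
Recompute each column's even parity and compare to cp:
  c0: data parity 0, sent cp 1 → mismatch
  c1: data parity 1, sent cp 1 → ok
  c2: data parity 1, sent cp 1 → ok
Exactly one row (r2) and one column (c0) fail → the flipped bit is at their intersection.

row 2, column 0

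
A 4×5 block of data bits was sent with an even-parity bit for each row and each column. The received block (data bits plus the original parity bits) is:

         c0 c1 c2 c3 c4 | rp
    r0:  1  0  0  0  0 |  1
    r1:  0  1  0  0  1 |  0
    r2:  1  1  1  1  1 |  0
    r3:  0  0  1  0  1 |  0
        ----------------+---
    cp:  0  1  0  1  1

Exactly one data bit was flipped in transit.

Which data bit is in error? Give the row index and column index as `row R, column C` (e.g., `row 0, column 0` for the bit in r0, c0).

row 2, column 1

Recompute each row's even parity and compare to rp:
  r0: data parity 1, sent rp 1 → ok
  r1: data parity 0, sent rp 0 → ok
  r2: data parity 1, sent rp 0 → mismatch
  r3: data parity 0, sent rp 0 → ok
Recompute each column's even parity and compare to cp:
  c0: data parity 0, sent cp 0 → ok
  c1: data parity 0, sent cp 1 → mismatch
  c2: data parity 0, sent cp 0 → ok
  c3: data parity 1, sent cp 1 → ok
  c4: data parity 1, sent cp 1 → ok
Exactly one row (r2) and one column (c1) fail → the flipped bit is at their intersection.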